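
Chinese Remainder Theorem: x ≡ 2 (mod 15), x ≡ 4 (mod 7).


m₁ = 15, m₂ = 7, gcd = 1, so CRT applies. M = m₁·m₂ = 105
Let M₁ = M/m₁ = 7, M₂ = M/m₂ = 15
Find y₁ ≡ M₁⁻¹ (mod m₁): 7⁻¹ ≡ 13 (mod 15)
Find y₂ ≡ M₂⁻¹ (mod m₂): 15⁻¹ ≡ 1 (mod 7)
x = a₁·M₁·y₁ + a₂·M₂·y₂ = 2·7·13 + 4·15·1 = 242
Reduce mod 105: x ≡ 32
Check: 32 mod 15 = 2 ✓, 32 mod 7 = 4 ✓

x ≡ 32 (mod 105)


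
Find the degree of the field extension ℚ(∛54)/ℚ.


∛54 has minimal polynomial x³ - 54 (irreducible over ℚ since 54 is not a perfect cube)

[ℚ(∛54)/ℚ] = 3


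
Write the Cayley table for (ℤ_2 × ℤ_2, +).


Elements: {(0,0), (0,1), (1,0), (1,1)}
Operation: componentwise addition mod (2, 2)
Entry (a, b) = ((a₁+b₁) mod 2, (a₂+b₂) mod 2)

Cayley table:
      | (0,0) | (0,1) | (1,0) | (1,1)
(0,0) | (0,0) | (0,1) | (1,0) | (1,1)
(0,1) | (0,1) | (0,0) | (1,1) | (1,0)
(1,0) | (1,0) | (1,1) | (0,0) | (0,1)
(1,1) | (1,1) | (1,0) | (0,1) | (0,0)


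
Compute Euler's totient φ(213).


Factor n: 213 = 3 × 71
φ(n) = n · ∏(1 - 1/p) over distinct primes p | n
φ(213) = 213 · (1 - 1/3) · (1 - 1/71) = 140

φ(213) = 140


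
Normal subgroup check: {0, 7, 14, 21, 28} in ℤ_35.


H = {0, 7, 14, 21, 28} in ℤ_35
ℤ_35 is abelian; every subgroup of an abelian group is normal

Yes, normal subgroup


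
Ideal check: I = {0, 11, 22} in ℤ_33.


Check ideal conditions for I = {0, 11, 22} in ℤ_33:
(1) I is an additive subgroup? Yes
(2) For r ∈ ℤ_33 and a ∈ I: r·a ∈ I? Yes

Yes, I is an ideal of ℤ_33


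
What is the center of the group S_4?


Z(G) = {g ∈ G | gx = xg for all x ∈ G}
S_n is non-abelian for n ≥ 3; Z(S_4) is trivial

Z(S_4) = {e}


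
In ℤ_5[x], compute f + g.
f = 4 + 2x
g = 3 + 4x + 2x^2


Add coefficients mod 5:
x^0: 4 + 3 = 2 (mod 5)
x^1: 2 + 4 = 1 (mod 5)
x^2: 0 + 2 = 2 (mod 5)
Result: 2 + x + 2x^2

f + g = 2 + x + 2x^2


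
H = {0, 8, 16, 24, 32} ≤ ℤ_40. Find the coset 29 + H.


29 + H = {29 + h (mod 40) : h ∈ H}
29+0=29, 29+8=37, 29+16=5, 29+24=13, 29+32=21
29 + H = {5, 13, 21, 29, 37} = 5 + H

29 + H = {5, 13, 21, 29, 37}


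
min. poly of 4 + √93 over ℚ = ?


Let α = 4 + √93. Then α - 4 = √93, so (α - 4)² = 93, giving α² - 8α - 77 = 0. Degree 2 and α ∉ ℚ, so this is the minimal polynomial.

Minimal polynomial: x² - 8x - 77


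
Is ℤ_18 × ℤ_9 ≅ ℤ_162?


Comparing ℤ_18 × ℤ_9 and ℤ_162:
gcd(18,9) = 9 ≠ 1. Max element order in ℤ_18×ℤ_9 is lcm(18,9) = 18 < 162, so it has no element of order 162

No, ℤ_18 × ℤ_9 ≇ ℤ_162


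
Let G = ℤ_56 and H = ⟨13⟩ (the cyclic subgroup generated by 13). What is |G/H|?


|⟨13⟩| = n / gcd(13, 56) = 56 / 1 = 56
H is normal (ℤ_56 is abelian).
|G/H| = |G| / |H| = 56 / 56 = 1

|G/H| = 1


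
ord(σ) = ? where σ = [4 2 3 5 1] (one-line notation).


Cycle decomposition: (1 4 5)
Cycle lengths: 3
Order = lcm(3) = 3

ord(σ) = 3


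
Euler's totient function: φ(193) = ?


Factor n: 193 = 193
φ(n) = n · ∏(1 - 1/p) over distinct primes p | n
φ(193) = 193 · (1 - 1/193) = 192

φ(193) = 192


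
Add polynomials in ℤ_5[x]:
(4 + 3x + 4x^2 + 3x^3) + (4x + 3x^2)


Add coefficients mod 5:
x^0: 4 + 0 = 4 (mod 5)
x^1: 3 + 4 = 2 (mod 5)
x^2: 4 + 3 = 2 (mod 5)
x^3: 3 + 0 = 3 (mod 5)
Result: 4 + 2x + 2x^2 + 3x^3

f + g = 4 + 2x + 2x^2 + 3x^3


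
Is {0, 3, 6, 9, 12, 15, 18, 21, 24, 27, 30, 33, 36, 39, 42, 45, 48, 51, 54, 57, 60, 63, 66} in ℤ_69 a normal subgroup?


H = {0, 3, 6, 9, 12, 15, 18, 21, 24, 27, 30, 33, 36, 39, 42, 45, 48, 51, 54, 57, 60, 63, 66} in ℤ_69
ℤ_69 is abelian; every subgroup of an abelian group is normal

Yes, normal subgroup


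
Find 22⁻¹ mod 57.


Use the extended Euclidean algorithm to write 1 = 22·s + 57·t; then s mod 57 is the inverse.
Euclidean algorithm:
  22 = 0·57 + 22
  57 = 2·22 + 13
  22 = 1·13 + 9
  13 = 1·9 + 4
  9 = 2·4 + 1
  4 = 4·1 + 0
gcd(22,57) = 1
Back-substitution gives: 22·(13) + 57·(-5) = 1
So 22⁻¹ ≡ 13 ≡ 13 (mod 57)
Check: 22 × 13 = 286 ≡ 1 (mod 57) ✓

22⁻¹ ≡ 13 (mod 57)


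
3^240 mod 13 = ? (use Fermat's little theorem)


Fermat's little theorem: if p is prime and gcd(a,p)=1, then a^(p-1) ≡ 1 (mod p)
p = 13 is prime, gcd(3,13) = 1
Reduce exponent: 240 mod 12 = 0
So 3^240 ≡ 3^0 (mod 13)
3^0 = 1

3^240 ≡ 1 (mod 13)


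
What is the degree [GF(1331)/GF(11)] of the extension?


GF(1331) = GF(11^3), so the extension degree is 3

[GF(1331)/GF(11)] = 3


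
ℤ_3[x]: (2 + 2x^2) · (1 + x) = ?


Expand and collect like terms; reduce coefficients mod 3:
x^0: 2·1 = 2 ≡ 2 (mod 3)
x^1: 2·1 + 0·1 = 2 ≡ 2 (mod 3)
x^2: 0·1 + 2·1 = 2 ≡ 2 (mod 3)
x^3: 2·1 = 2 ≡ 2 (mod 3)
Result: 2 + 2x + 2x^2 + 2x^3

f · g = 2 + 2x + 2x^2 + 2x^3


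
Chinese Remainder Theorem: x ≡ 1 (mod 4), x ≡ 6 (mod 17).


m₁ = 4, m₂ = 17, gcd = 1, so CRT applies. M = m₁·m₂ = 68
Let M₁ = M/m₁ = 17, M₂ = M/m₂ = 4
Find y₁ ≡ M₁⁻¹ (mod m₁): 17⁻¹ ≡ 1 (mod 4)
Find y₂ ≡ M₂⁻¹ (mod m₂): 4⁻¹ ≡ 13 (mod 17)
x = a₁·M₁·y₁ + a₂·M₂·y₂ = 1·17·1 + 6·4·13 = 329
Reduce mod 68: x ≡ 57
Check: 57 mod 4 = 1 ✓, 57 mod 17 = 6 ✓

x ≡ 57 (mod 68)


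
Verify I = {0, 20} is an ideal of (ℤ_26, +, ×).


Check ideal conditions for I = {0, 20} in ℤ_26:
(1) I is an additive subgroup? No
(2) For r ∈ ℤ_26 and a ∈ I: r·a ∈ I? No  [counterexample: r=2, a=20, r·a mod 26 = 14 ∉ I]

No, I is not an ideal of ℤ_26


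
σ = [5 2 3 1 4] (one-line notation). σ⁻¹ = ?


To find σ⁻¹, swap domain and range:
σ(1) = 5 → σ⁻¹(5) = 1
σ(2) = 2 → σ⁻¹(2) = 2
σ(3) = 3 → σ⁻¹(3) = 3
σ(4) = 1 → σ⁻¹(1) = 4
σ(5) = 4 → σ⁻¹(4) = 5

σ⁻¹ = [4 2 3 5 1]


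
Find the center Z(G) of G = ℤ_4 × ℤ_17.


Z(G) = {g ∈ G | gx = xg for all x ∈ G}
Direct product of abelian groups is abelian, so Z(G) = G

Z(ℤ_4 × ℤ_17) = ℤ_4 × ℤ_17


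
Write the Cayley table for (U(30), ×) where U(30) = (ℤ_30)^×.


Elements: {1, 7, 11, 13, 17, 19, 23, 29}
Operation: multiplication mod 30
Entry (a, b) = (a × b) mod 30

Cayley table:
   |  1 |  7 | 11 | 13 | 17 | 19 | 23 | 29
 1 |  1 |  7 | 11 | 13 | 17 | 19 | 23 | 29
 7 |  7 | 19 | 17 |  1 | 29 | 13 | 11 | 23
11 | 11 | 17 |  1 | 23 |  7 | 29 | 13 | 19
13 | 13 |  1 | 23 | 19 | 11 |  7 | 29 | 17
17 | 17 | 29 |  7 | 11 | 19 | 23 |  1 | 13
19 | 19 | 13 | 29 |  7 | 23 |  1 | 17 | 11
23 | 23 | 11 | 13 | 29 |  1 | 17 | 19 |  7
29 | 29 | 23 | 19 | 17 | 13 | 11 |  7 |  1


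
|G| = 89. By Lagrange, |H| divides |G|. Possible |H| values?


Lagrange's theorem: |H| divides |G|
|G| = 89
Divisors of 89: 1, 89

Possible subgroup orders: {1, 89}


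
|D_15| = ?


|D_n| = 2n (n rotations and n reflections)
|D_15| = 2×15 = 30

|D_15| = 30


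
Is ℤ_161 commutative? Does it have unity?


ℤ_161 is a commutative ring with unity 1; 161 = 7×23 is composite, so 7·23 ≡ 0 gives zero divisors (not an integral domain)
Commutative: Yes
Integral domain: No
Has unity: Yes

ℤ_161: Commutative=Yes, Unity=Yes


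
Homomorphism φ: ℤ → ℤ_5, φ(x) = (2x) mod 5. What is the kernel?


Kernel = preimage of identity
ker(φ) = {x ∈ ℤ : 2x ≡ 0 (mod 5)}. gcd(2,5) = 1, so 2x ≡ 0 (mod 5) ⟺ x ≡ 0 (mod 5/1 = 5). Hence ker(φ) = 5ℤ

ker(φ) = 5ℤ


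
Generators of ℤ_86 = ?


g generates ℤ_n iff gcd(g,n) = 1
Prime factors of 86: 2, 43
Generators are g ∈ {1,...,85} not divisible by any of these primes.
Generators: {1, 3, 5, 7, 9, 11, 13, 15, 17, 19, 21, 23, 25, 27, 29, 31, 33, 35, 37, 39, 41, 45, 47, 49, 51, 53, 55, 57, 59, 61, 63, 65, 67, 69, 71, 73, 75, 77, 79, 81, 83, 85}
Number of generators = φ(86) = 42

Generators of ℤ_86 = {1, 3, 5, 7, 9, 11, 13, 15, 17, 19, 21, 23, 25, 27, 29, 31, 33, 35, 37, 39, 41, 45, 47, 49, 51, 53, 55, 57, 59, 61, 63, 65, 67, 69, 71, 73, 75, 77, 79, 81, 83, 85}


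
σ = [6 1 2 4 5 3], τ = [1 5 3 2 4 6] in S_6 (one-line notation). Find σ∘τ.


σ∘τ: apply τ first, then σ
1 →τ 1 →σ 6
2 →τ 5 →σ 5
3 →τ 3 →σ 2
4 →τ 2 →σ 1
5 →τ 4 →σ 4
6 →τ 6 →σ 3

σ∘τ = [6 5 2 1 4 3]


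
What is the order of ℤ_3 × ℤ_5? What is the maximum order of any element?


|ℤ_3 × ℤ_5| = 3 × 5 = 15
Max element order = lcm(3,5) = 15
Cyclic? Yes (gcd=1)

|ℤ_3×ℤ_5| = 15, max element order = 15


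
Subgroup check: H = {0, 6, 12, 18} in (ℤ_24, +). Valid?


Subgroup test for H = {0, 6, 12, 18} in (ℤ_24, +):
(1) 0 ∈ H? Yes
(2) Closure: for all a,b ∈ H, (a+b) mod 24 ∈ H? Yes
(3) Inverses: for all a ∈ H, -a mod 24 ∈ H? Yes

Yes, H is a subgroup of ℤ_24


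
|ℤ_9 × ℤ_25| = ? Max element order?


|ℤ_9 × ℤ_25| = 9 × 25 = 225
Max element order = lcm(9,25) = 225
Cyclic? Yes (gcd=1)

|ℤ_9×ℤ_25| = 225, max element order = 225


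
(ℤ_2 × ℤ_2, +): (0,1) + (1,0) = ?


Operation: componentwise addition mod (2, 2)
(0,1) + (1,0) = ((a₁+b₁) mod 2, (a₂+b₂) mod 2) with a = (0,1), b = (1,0)

(0,1) + (1,0) = (1,1)


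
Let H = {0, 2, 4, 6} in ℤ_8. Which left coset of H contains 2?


2 + H = {2 + h (mod 8) : h ∈ H}
2+0=2, 2+2=4, 2+4=6, 2+6=0
2 + H = {0, 2, 4, 6} = 0 + H

2 + H = {0, 2, 4, 6}


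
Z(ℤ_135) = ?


Z(G) = {g ∈ G | gx = xg for all x ∈ G}
ℤ_135 is abelian, so Z(G) = G

Z(ℤ_135) = ℤ_135


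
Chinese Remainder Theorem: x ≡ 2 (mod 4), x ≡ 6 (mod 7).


m₁ = 4, m₂ = 7, gcd = 1, so CRT applies. M = m₁·m₂ = 28
Let M₁ = M/m₁ = 7, M₂ = M/m₂ = 4
Find y₁ ≡ M₁⁻¹ (mod m₁): 7⁻¹ ≡ 3 (mod 4)
Find y₂ ≡ M₂⁻¹ (mod m₂): 4⁻¹ ≡ 2 (mod 7)
x = a₁·M₁·y₁ + a₂·M₂·y₂ = 2·7·3 + 6·4·2 = 90
Reduce mod 28: x ≡ 6
Check: 6 mod 4 = 2 ✓, 6 mod 7 = 6 ✓

x ≡ 6 (mod 28)


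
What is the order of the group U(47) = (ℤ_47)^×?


U(n) is the group of units mod n; |U(n)| = φ(n)
|U(47)| = φ(47) = 46

|U(47) = (ℤ_47)^×| = 46


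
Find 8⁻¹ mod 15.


Use the extended Euclidean algorithm to write 1 = 8·s + 15·t; then s mod 15 is the inverse.
Euclidean algorithm:
  8 = 0·15 + 8
  15 = 1·8 + 7
  8 = 1·7 + 1
  7 = 7·1 + 0
gcd(8,15) = 1
Back-substitution gives: 8·(2) + 15·(-1) = 1
So 8⁻¹ ≡ 2 ≡ 2 (mod 15)
Check: 8 × 2 = 16 ≡ 1 (mod 15) ✓

8⁻¹ ≡ 2 (mod 15)


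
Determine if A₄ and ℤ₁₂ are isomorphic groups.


Comparing A₄ and ℤ₁₂:
A₄ is non-abelian, ℤ₁₂ is abelian

No, A₄ ≇ ℤ₁₂


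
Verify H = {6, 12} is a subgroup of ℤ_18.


Subgroup test for H = {6, 12} in (ℤ_18, +):
(1) 0 ∈ H? No
(2) Closure: for all a,b ∈ H, (a+b) mod 18 ∈ H? No  [counterexample: 6 + 12 = 0 ∉ H]
(3) Inverses: for all a ∈ H, -a mod 18 ∈ H? Yes

No, H is not a subgroup of ℤ_18


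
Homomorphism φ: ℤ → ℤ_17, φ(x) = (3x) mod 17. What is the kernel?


Kernel = preimage of identity
ker(φ) = {x ∈ ℤ : 3x ≡ 0 (mod 17)}. gcd(3,17) = 1, so 3x ≡ 0 (mod 17) ⟺ x ≡ 0 (mod 17/1 = 17). Hence ker(φ) = 17ℤ

ker(φ) = 17ℤ


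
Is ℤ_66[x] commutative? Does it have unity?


ℤ_66 has zero divisors (2·33 ≡ 0), and these lift to constant zero divisors in ℤ_66[x]; so not an integral domain
Commutative: Yes
Integral domain: No
Has unity: Yes

ℤ_66[x]: Commutative=Yes, Unity=Yes


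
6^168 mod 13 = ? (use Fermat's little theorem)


Fermat's little theorem: if p is prime and gcd(a,p)=1, then a^(p-1) ≡ 1 (mod p)
p = 13 is prime, gcd(6,13) = 1
Reduce exponent: 168 mod 12 = 0
So 6^168 ≡ 6^0 (mod 13)
6^0 = 1

6^168 ≡ 1 (mod 13)


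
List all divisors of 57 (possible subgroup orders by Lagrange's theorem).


Lagrange's theorem: |H| divides |G|
|G| = 57
Divisors of 57: 1, 3, 19, 57

Possible subgroup orders: {1, 3, 19, 57}


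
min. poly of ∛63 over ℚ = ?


∛63 satisfies x³ - 63 = 0, irreducible over ℚ (no rational root; 63 is not a perfect cube)

Minimal polynomial: x³ - 63


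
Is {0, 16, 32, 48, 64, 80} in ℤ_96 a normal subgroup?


H = {0, 16, 32, 48, 64, 80} in ℤ_96
ℤ_96 is abelian; every subgroup of an abelian group is normal

Yes, normal subgroup


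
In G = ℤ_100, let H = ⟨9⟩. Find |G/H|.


|⟨9⟩| = n / gcd(9, 100) = 100 / 1 = 100
H is normal (ℤ_100 is abelian).
|G/H| = |G| / |H| = 100 / 100 = 1

|G/H| = 1


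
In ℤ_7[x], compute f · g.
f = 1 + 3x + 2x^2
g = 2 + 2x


Expand and collect like terms; reduce coefficients mod 7:
x^0: 1·2 = 2 ≡ 2 (mod 7)
x^1: 1·2 + 3·2 = 8 ≡ 1 (mod 7)
x^2: 3·2 + 2·2 = 10 ≡ 3 (mod 7)
x^3: 2·2 = 4 ≡ 4 (mod 7)
Result: 2 + x + 3x^2 + 4x^3

f · g = 2 + x + 3x^2 + 4x^3


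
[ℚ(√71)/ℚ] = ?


√71 has minimal polynomial x² - 71 (irreducible over ℚ since 71 is squarefree)

[ℚ(√71)/ℚ] = 2


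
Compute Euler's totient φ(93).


Factor n: 93 = 3 × 31
φ(n) = n · ∏(1 - 1/p) over distinct primes p | n
φ(93) = 93 · (1 - 1/3) · (1 - 1/31) = 60

φ(93) = 60


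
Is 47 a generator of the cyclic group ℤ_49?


g generates ℤ_n iff gcd(g, n) = 1
gcd(47, 49) = 1
Since gcd = 1, 47 is a generator.

Yes, 47 generates ℤ_49


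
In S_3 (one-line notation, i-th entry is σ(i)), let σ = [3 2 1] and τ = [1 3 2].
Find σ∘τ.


σ∘τ: apply τ first, then σ
1 →τ 1 →σ 3
2 →τ 3 →σ 1
3 →τ 2 →σ 2

σ∘τ = [3 1 2]


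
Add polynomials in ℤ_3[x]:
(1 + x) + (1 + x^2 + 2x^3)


Add coefficients mod 3:
x^0: 1 + 1 = 2 (mod 3)
x^1: 1 + 0 = 1 (mod 3)
x^2: 0 + 1 = 1 (mod 3)
x^3: 0 + 2 = 2 (mod 3)
Result: 2 + x + x^2 + 2x^3

f + g = 2 + x + x^2 + 2x^3


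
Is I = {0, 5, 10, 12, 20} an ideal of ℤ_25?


Check ideal conditions for I = {0, 5, 10, 12, 20} in ℤ_25:
(1) I is an additive subgroup? No
(2) For r ∈ ℤ_25 and a ∈ I: r·a ∈ I? No  [counterexample: r=2, a=12, r·a mod 25 = 24 ∉ I]

No, I is not an ideal of ℤ_25


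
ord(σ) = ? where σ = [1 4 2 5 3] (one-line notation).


Cycle decomposition: (2 4 5 3)
Cycle lengths: 4
Order = lcm(4) = 4

ord(σ) = 4


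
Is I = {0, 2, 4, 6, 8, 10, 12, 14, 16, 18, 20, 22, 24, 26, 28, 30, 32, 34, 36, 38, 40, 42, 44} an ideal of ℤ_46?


Check ideal conditions for I = {0, 2, 4, 6, 8, 10, 12, 14, 16, 18, 20, 22, 24, 26, 28, 30, 32, 34, 36, 38, 40, 42, 44} in ℤ_46:
(1) I is an additive subgroup? Yes
(2) For r ∈ ℤ_46 and a ∈ I: r·a ∈ I? Yes

Yes, I is an ideal of ℤ_46


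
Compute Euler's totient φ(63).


Factor n: 63 = 3^2 × 7
φ(n) = n · ∏(1 - 1/p) over distinct primes p | n
φ(63) = 63 · (1 - 1/3) · (1 - 1/7) = 36

φ(63) = 36


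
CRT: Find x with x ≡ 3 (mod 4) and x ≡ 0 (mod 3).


m₁ = 4, m₂ = 3, gcd = 1, so CRT applies. M = m₁·m₂ = 12
Let M₁ = M/m₁ = 3, M₂ = M/m₂ = 4
Find y₁ ≡ M₁⁻¹ (mod m₁): 3⁻¹ ≡ 3 (mod 4)
Find y₂ ≡ M₂⁻¹ (mod m₂): 4⁻¹ ≡ 1 (mod 3)
x = a₁·M₁·y₁ + a₂·M₂·y₂ = 3·3·3 + 0·4·1 = 27
Reduce mod 12: x ≡ 3
Check: 3 mod 4 = 3 ✓, 3 mod 3 = 0 ✓

x ≡ 3 (mod 12)


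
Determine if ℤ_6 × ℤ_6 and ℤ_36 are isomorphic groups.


Comparing ℤ_6 × ℤ_6 and ℤ_36:
gcd(6,6) = 6 ≠ 1. Max element order in ℤ_6×ℤ_6 is lcm(6,6) = 6 < 36, so it has no element of order 36

No, ℤ_6 × ℤ_6 ≇ ℤ_36


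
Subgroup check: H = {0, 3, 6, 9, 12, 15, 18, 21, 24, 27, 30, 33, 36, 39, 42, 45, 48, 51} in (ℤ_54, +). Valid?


Subgroup test for H = {0, 3, 6, 9, 12, 15, 18, 21, 24, 27, 30, 33, 36, 39, 42, 45, 48, 51} in (ℤ_54, +):
(1) 0 ∈ H? Yes
(2) Closure: for all a,b ∈ H, (a+b) mod 54 ∈ H? Yes
(3) Inverses: for all a ∈ H, -a mod 54 ∈ H? Yes

Yes, H is a subgroup of ℤ_54


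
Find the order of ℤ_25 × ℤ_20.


|A × B| = |A| · |B|
|ℤ_25 × ℤ_20| = 25 × 20 = 500

|ℤ_25 × ℤ_20| = 500


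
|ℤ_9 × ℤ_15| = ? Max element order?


|ℤ_9 × ℤ_15| = 9 × 15 = 135
Max element order = lcm(9,15) = 45
Cyclic? No (gcd=3)

|ℤ_9×ℤ_15| = 135, max element order = 45


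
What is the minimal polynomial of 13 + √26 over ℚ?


Let α = 13 + √26. Then α - 13 = √26, so (α - 13)² = 26, giving α² - 26α + 143 = 0. Degree 2 and α ∉ ℚ, so this is the minimal polynomial.

Minimal polynomial: x² - 26x + 143


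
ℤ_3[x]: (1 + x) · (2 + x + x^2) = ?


Expand and collect like terms; reduce coefficients mod 3:
x^0: 1·2 = 2 ≡ 2 (mod 3)
x^1: 1·1 + 1·2 = 3 ≡ 0 (mod 3)
x^2: 1·1 + 1·1 = 2 ≡ 2 (mod 3)
x^3: 1·1 = 1 ≡ 1 (mod 3)
Result: 2 + 2x^2 + x^3

f · g = 2 + 2x^2 + x^3


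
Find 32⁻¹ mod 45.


Use the extended Euclidean algorithm to write 1 = 32·s + 45·t; then s mod 45 is the inverse.
Euclidean algorithm:
  32 = 0·45 + 32
  45 = 1·32 + 13
  32 = 2·13 + 6
  13 = 2·6 + 1
  6 = 6·1 + 0
gcd(32,45) = 1
Back-substitution gives: 32·(-7) + 45·(5) = 1
So 32⁻¹ ≡ -7 ≡ 38 (mod 45)
Check: 32 × 38 = 1216 ≡ 1 (mod 45) ✓

32⁻¹ ≡ 38 (mod 45)


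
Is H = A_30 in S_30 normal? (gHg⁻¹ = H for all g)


H = A_30 in S_30
A_30 has index 2 in S_30, and every subgroup of index 2 is normal

Yes, normal subgroup


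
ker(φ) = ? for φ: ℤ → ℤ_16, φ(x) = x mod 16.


Kernel = preimage of identity
ker(φ) = {x ∈ ℤ : x ≡ 0 (mod 16)} = 16ℤ = {0, ±16, ±32, ...}

ker(φ) = 16ℤ


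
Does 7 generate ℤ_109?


g generates ℤ_n iff gcd(g, n) = 1
gcd(7, 109) = 1
Since gcd = 1, 7 is a generator.

Yes, 7 generates ℤ_109


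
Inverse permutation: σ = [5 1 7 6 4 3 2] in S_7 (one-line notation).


To find σ⁻¹, swap domain and range:
σ(1) = 5 → σ⁻¹(5) = 1
σ(2) = 1 → σ⁻¹(1) = 2
σ(3) = 7 → σ⁻¹(7) = 3
σ(4) = 6 → σ⁻¹(6) = 4
σ(5) = 4 → σ⁻¹(4) = 5
σ(6) = 3 → σ⁻¹(3) = 6
σ(7) = 2 → σ⁻¹(2) = 7

σ⁻¹ = [2 7 6 5 1 4 3]


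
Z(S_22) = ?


Z(G) = {g ∈ G | gx = xg for all x ∈ G}
S_n is non-abelian for n ≥ 3; Z(S_22) is trivial

Z(S_22) = {e}


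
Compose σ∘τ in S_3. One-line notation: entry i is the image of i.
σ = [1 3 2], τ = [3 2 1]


σ∘τ: apply τ first, then σ
1 →τ 3 →σ 2
2 →τ 2 →σ 3
3 →τ 1 →σ 1

σ∘τ = [2 3 1]


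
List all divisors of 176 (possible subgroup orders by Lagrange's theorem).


Lagrange's theorem: |H| divides |G|
|G| = 176
Divisors of 176: 1, 2, 4, 8, 11, 16, 22, 44, 88, 176

Possible subgroup orders: {1, 2, 4, 8, 11, 16, 22, 44, 88, 176}


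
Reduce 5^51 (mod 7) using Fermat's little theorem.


Fermat's little theorem: if p is prime and gcd(a,p)=1, then a^(p-1) ≡ 1 (mod p)
p = 7 is prime, gcd(5,7) = 1
Reduce exponent: 51 mod 6 = 3
So 5^51 ≡ 5^3 (mod 7)
5^3 mod 7 = 6

5^51 ≡ 6 (mod 7)


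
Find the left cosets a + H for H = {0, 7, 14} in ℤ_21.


H = {0, 7, 14}, |H| = 3
Number of cosets = |G|/|H| = 21/3 = 7
0 + H = {0, 7, 14}
1 + H = {1, 8, 15}
2 + H = {2, 9, 16}
3 + H = {3, 10, 17}
4 + H = {4, 11, 18}
5 + H = {5, 12, 19}
6 + H = {6, 13, 20}

Cosets: 0+H={0,7,14}; 1+H={1,8,15}; 2+H={2,9,16}; 3+H={3,10,17}; 4+H={4,11,18}; 5+H={5,12,19}; 6+H={6,13,20}


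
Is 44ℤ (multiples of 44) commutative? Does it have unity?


44ℤ is a commutative ring under +,× but has no multiplicative identity (1 ∉ 44ℤ); it has no zero divisors, but without unity it is not an integral domain
Commutative: Yes
Integral domain: No
Has unity: No

44ℤ (multiples of 44): Commutative=Yes, Unity=No


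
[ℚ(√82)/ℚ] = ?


√82 has minimal polynomial x² - 82 (irreducible over ℚ since 82 is squarefree)

[ℚ(√82)/ℚ] = 2


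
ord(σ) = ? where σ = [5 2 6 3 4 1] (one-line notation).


Cycle decomposition: (1 5 4 3 6)
Cycle lengths: 5
Order = lcm(5) = 5

ord(σ) = 5


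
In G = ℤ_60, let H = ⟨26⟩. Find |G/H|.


|⟨26⟩| = n / gcd(26, 60) = 60 / 2 = 30
H is normal (ℤ_60 is abelian).
|G/H| = |G| / |H| = 60 / 30 = 2

|G/H| = 2


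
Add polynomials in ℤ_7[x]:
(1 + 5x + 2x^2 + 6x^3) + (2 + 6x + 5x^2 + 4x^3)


Add coefficients mod 7:
x^0: 1 + 2 = 3 (mod 7)
x^1: 5 + 6 = 4 (mod 7)
x^2: 2 + 5 = 0 (mod 7)
x^3: 6 + 4 = 3 (mod 7)
Result: 3 + 4x + 3x^3

f + g = 3 + 4x + 3x^3


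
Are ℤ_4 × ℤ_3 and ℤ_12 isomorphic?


Comparing ℤ_4 × ℤ_3 and ℤ_12:
gcd(4,3) = 1, so ℤ_4 × ℤ_3 ≅ ℤ_12 (CRT)

Yes, ℤ_4 × ℤ_3 ≅ ℤ_12


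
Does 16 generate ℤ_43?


g generates ℤ_n iff gcd(g, n) = 1
gcd(16, 43) = 1
Since gcd = 1, 16 is a generator.

Yes, 16 generates ℤ_43


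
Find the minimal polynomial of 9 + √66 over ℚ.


Let α = 9 + √66. Then α - 9 = √66, so (α - 9)² = 66, giving α² - 18α + 15 = 0. Degree 2 and α ∉ ℚ, so this is the minimal polynomial.

Minimal polynomial: x² - 18x + 15


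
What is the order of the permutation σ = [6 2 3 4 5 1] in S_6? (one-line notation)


Cycle decomposition: (1 6)
Cycle lengths: 2
Order = lcm(2) = 2

ord(σ) = 2


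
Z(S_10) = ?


Z(G) = {g ∈ G | gx = xg for all x ∈ G}
S_n is non-abelian for n ≥ 3; Z(S_10) is trivial

Z(S_10) = {e}


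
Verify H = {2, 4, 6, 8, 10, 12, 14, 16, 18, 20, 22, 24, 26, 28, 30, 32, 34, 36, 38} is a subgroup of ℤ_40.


Subgroup test for H = {2, 4, 6, 8, 10, 12, 14, 16, 18, 20, 22, 24, 26, 28, 30, 32, 34, 36, 38} in (ℤ_40, +):
(1) 0 ∈ H? No
(2) Closure: for all a,b ∈ H, (a+b) mod 40 ∈ H? No  [counterexample: 2 + 38 = 0 ∉ H]
(3) Inverses: for all a ∈ H, -a mod 40 ∈ H? Yes

No, H is not a subgroup of ℤ_40


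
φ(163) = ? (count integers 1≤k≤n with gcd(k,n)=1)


Factor n: 163 = 163
φ(n) = n · ∏(1 - 1/p) over distinct primes p | n
φ(163) = 163 · (1 - 1/163) = 162

φ(163) = 162


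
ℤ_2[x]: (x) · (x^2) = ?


Expand and collect like terms; reduce coefficients mod 2:
x^0: 0·0 = 0 ≡ 0 (mod 2)
x^1: 0·0 + 1·0 = 0 ≡ 0 (mod 2)
x^2: 0·1 + 1·0 = 0 ≡ 0 (mod 2)
x^3: 1·1 = 1 ≡ 1 (mod 2)
Result: x^3

f · g = x^3


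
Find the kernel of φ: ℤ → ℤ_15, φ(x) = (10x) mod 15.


Kernel = preimage of identity
ker(φ) = {x ∈ ℤ : 10x ≡ 0 (mod 15)}. gcd(10,15) = 5, so 10x ≡ 0 (mod 15) ⟺ x ≡ 0 (mod 15/5 = 3). Hence ker(φ) = 3ℤ

ker(φ) = 3ℤ


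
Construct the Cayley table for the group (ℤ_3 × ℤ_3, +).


Elements: {(0,0), (0,1), (0,2), (1,0), (1,1), (1,2), (2,0), (2,1), (2,2)}
Operation: componentwise addition mod (3, 3)
Entry (a, b) = ((a₁+b₁) mod 3, (a₂+b₂) mod 3)

Cayley table:
      | (0,0) | (0,1) | (0,2) | (1,0) | (1,1) | (1,2) | (2,0) | (2,1) | (2,2)
(0,0) | (0,0) | (0,1) | (0,2) | (1,0) | (1,1) | (1,2) | (2,0) | (2,1) | (2,2)
(0,1) | (0,1) | (0,2) | (0,0) | (1,1) | (1,2) | (1,0) | (2,1) | (2,2) | (2,0)
(0,2) | (0,2) | (0,0) | (0,1) | (1,2) | (1,0) | (1,1) | (2,2) | (2,0) | (2,1)
(1,0) | (1,0) | (1,1) | (1,2) | (2,0) | (2,1) | (2,2) | (0,0) | (0,1) | (0,2)
(1,1) | (1,1) | (1,2) | (1,0) | (2,1) | (2,2) | (2,0) | (0,1) | (0,2) | (0,0)
(1,2) | (1,2) | (1,0) | (1,1) | (2,2) | (2,0) | (2,1) | (0,2) | (0,0) | (0,1)
(2,0) | (2,0) | (2,1) | (2,2) | (0,0) | (0,1) | (0,2) | (1,0) | (1,1) | (1,2)
(2,1) | (2,1) | (2,2) | (2,0) | (0,1) | (0,2) | (0,0) | (1,1) | (1,2) | (1,0)
(2,2) | (2,2) | (2,0) | (2,1) | (0,2) | (0,0) | (0,1) | (1,2) | (1,0) | (1,1)


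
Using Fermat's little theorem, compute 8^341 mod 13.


Fermat's little theorem: if p is prime and gcd(a,p)=1, then a^(p-1) ≡ 1 (mod p)
p = 13 is prime, gcd(8,13) = 1
Reduce exponent: 341 mod 12 = 5
So 8^341 ≡ 8^5 (mod 13)
8^5 mod 13 = 8

8^341 ≡ 8 (mod 13)


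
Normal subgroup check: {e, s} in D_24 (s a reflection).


H = {e, s} in D_24 (s a reflection)
r·s·r⁻¹ = sr⁻² ≠ s for n ≥ 3, so {e, s} is not closed under conjugation

No, not a normal subgroup


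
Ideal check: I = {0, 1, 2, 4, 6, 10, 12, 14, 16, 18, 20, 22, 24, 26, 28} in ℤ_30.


Check ideal conditions for I = {0, 1, 2, 4, 6, 10, 12, 14, 16, 18, 20, 22, 24, 26, 28} in ℤ_30:
(1) I is an additive subgroup? No
(2) For r ∈ ℤ_30 and a ∈ I: r·a ∈ I? No  [counterexample: r=2, a=4, r·a mod 30 = 8 ∉ I]

No, I is not an ideal of ℤ_30


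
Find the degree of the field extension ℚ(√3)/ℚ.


√3 has minimal polynomial x² - 3 (irreducible over ℚ since 3 is squarefree)

[ℚ(√3)/ℚ] = 2


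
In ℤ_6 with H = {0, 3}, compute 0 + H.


0 + H = {0 + h (mod 6) : h ∈ H}
0+0=0, 0+3=3

0 + H = {0, 3}


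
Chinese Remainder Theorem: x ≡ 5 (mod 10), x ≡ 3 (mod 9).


m₁ = 10, m₂ = 9, gcd = 1, so CRT applies. M = m₁·m₂ = 90
Let M₁ = M/m₁ = 9, M₂ = M/m₂ = 10
Find y₁ ≡ M₁⁻¹ (mod m₁): 9⁻¹ ≡ 9 (mod 10)
Find y₂ ≡ M₂⁻¹ (mod m₂): 10⁻¹ ≡ 1 (mod 9)
x = a₁·M₁·y₁ + a₂·M₂·y₂ = 5·9·9 + 3·10·1 = 435
Reduce mod 90: x ≡ 75
Check: 75 mod 10 = 5 ✓, 75 mod 9 = 3 ✓

x ≡ 75 (mod 90)


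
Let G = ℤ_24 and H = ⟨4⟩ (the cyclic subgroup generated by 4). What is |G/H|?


|⟨4⟩| = n / gcd(4, 24) = 24 / 4 = 6
H is normal (ℤ_24 is abelian).
|G/H| = |G| / |H| = 24 / 6 = 4

|G/H| = 4


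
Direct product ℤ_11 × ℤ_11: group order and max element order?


|ℤ_11 × ℤ_11| = 11 × 11 = 121
Max element order = lcm(11,11) = 11
Cyclic? No (gcd=11)

|ℤ_11×ℤ_11| = 121, max element order = 11


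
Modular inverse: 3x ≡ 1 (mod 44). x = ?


Use the extended Euclidean algorithm to write 1 = 3·s + 44·t; then s mod 44 is the inverse.
Euclidean algorithm:
  3 = 0·44 + 3
  44 = 14·3 + 2
  3 = 1·2 + 1
  2 = 2·1 + 0
gcd(3,44) = 1
Back-substitution gives: 3·(15) + 44·(-1) = 1
So 3⁻¹ ≡ 15 ≡ 15 (mod 44)
Check: 3 × 15 = 45 ≡ 1 (mod 44) ✓

3⁻¹ ≡ 15 (mod 44)


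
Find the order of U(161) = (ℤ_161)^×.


U(n) is the group of units mod n; |U(n)| = φ(n)
|U(161)| = φ(161) = 132

|U(161) = (ℤ_161)^×| = 132


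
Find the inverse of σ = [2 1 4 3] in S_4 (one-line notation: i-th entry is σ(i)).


To find σ⁻¹, swap domain and range:
σ(1) = 2 → σ⁻¹(2) = 1
σ(2) = 1 → σ⁻¹(1) = 2
σ(3) = 4 → σ⁻¹(4) = 3
σ(4) = 3 → σ⁻¹(3) = 4

σ⁻¹ = [2 1 4 3]


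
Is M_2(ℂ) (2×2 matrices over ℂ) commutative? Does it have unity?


Matrix multiplication is non-commutative for n ≥ 2; the identity matrix I is the unity; singular matrices give zero divisors, so not an integral domain
Commutative: No
Integral domain: No
Has unity: Yes

M_2(ℂ) (2×2 matrices over ℂ): Commutative=No, Unity=Yes


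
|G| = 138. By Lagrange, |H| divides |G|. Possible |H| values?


Lagrange's theorem: |H| divides |G|
|G| = 138
Divisors of 138: 1, 2, 3, 6, 23, 46, 69, 138

Possible subgroup orders: {1, 2, 3, 6, 23, 46, 69, 138}


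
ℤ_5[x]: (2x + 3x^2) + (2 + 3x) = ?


Add coefficients mod 5:
x^0: 0 + 2 = 2 (mod 5)
x^1: 2 + 3 = 0 (mod 5)
x^2: 3 + 0 = 3 (mod 5)
Result: 2 + 3x^2

f + g = 2 + 3x^2


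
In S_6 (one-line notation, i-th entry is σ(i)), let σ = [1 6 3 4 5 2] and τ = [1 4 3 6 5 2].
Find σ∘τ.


σ∘τ: apply τ first, then σ
1 →τ 1 →σ 1
2 →τ 4 →σ 4
3 →τ 3 →σ 3
4 →τ 6 →σ 2
5 →τ 5 →σ 5
6 →τ 2 →σ 6

σ∘τ = [1 4 3 2 5 6]


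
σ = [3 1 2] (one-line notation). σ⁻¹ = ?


To find σ⁻¹, swap domain and range:
σ(1) = 3 → σ⁻¹(3) = 1
σ(2) = 1 → σ⁻¹(1) = 2
σ(3) = 2 → σ⁻¹(2) = 3

σ⁻¹ = [2 3 1]


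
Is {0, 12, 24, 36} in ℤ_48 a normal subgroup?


H = {0, 12, 24, 36} in ℤ_48
ℤ_48 is abelian; every subgroup of an abelian group is normal

Yes, normal subgroup


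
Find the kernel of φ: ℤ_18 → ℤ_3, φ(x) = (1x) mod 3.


Kernel = preimage of identity
ker(φ) = {x ∈ ℤ_18 : 1x ≡ 0 (mod 3)}. Since 3 | 18, φ is well-defined. The kernel is the cyclic subgroup ⟨3⟩ of ℤ_18 (order 6), i.e. {0, 3, 6, 9, 12, 15}

ker(φ) = {0, 3, 6, 9, 12, 15}


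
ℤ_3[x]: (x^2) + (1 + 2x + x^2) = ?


Add coefficients mod 3:
x^0: 0 + 1 = 1 (mod 3)
x^1: 0 + 2 = 2 (mod 3)
x^2: 1 + 1 = 2 (mod 3)
Result: 1 + 2x + 2x^2

f + g = 1 + 2x + 2x^2


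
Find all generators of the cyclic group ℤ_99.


g generates ℤ_n iff gcd(g,n) = 1
Prime factors of 99: 3, 11
Generators are g ∈ {1,...,98} not divisible by any of these primes.
Generators: {1, 2, 4, 5, 7, 8, 10, 13, 14, 16, 17, 19, 20, 23, 25, 26, 28, 29, 31, 32, 34, 35, 37, 38, 40, 41, 43, 46, 47, 49, 50, 52, 53, 56, 58, 59, 61, 62, 64, 65, 67, 68, 70, 71, 73, 74, 76, 79, 80, 82, 83, 85, 86, 89, 91, 92, 94, 95, 97, 98}
Number of generators = φ(99) = 60

Generators of ℤ_99 = {1, 2, 4, 5, 7, 8, 10, 13, 14, 16, 17, 19, 20, 23, 25, 26, 28, 29, 31, 32, 34, 35, 37, 38, 40, 41, 43, 46, 47, 49, 50, 52, 53, 56, 58, 59, 61, 62, 64, 65, 67, 68, 70, 71, 73, 74, 76, 79, 80, 82, 83, 85, 86, 89, 91, 92, 94, 95, 97, 98}


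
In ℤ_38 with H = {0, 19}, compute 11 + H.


11 + H = {11 + h (mod 38) : h ∈ H}
11+0=11, 11+19=30

11 + H = {11, 30}


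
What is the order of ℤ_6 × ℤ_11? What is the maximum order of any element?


|ℤ_6 × ℤ_11| = 6 × 11 = 66
Max element order = lcm(6,11) = 66
Cyclic? Yes (gcd=1)

|ℤ_6×ℤ_11| = 66, max element order = 66


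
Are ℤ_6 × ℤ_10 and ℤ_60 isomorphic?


Comparing ℤ_6 × ℤ_10 and ℤ_60:
gcd(6,10) = 2 ≠ 1. Max element order in ℤ_6×ℤ_10 is lcm(6,10) = 30 < 60, so it has no element of order 60

No, ℤ_6 × ℤ_10 ≇ ℤ_60


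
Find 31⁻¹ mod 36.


Use the extended Euclidean algorithm to write 1 = 31·s + 36·t; then s mod 36 is the inverse.
Euclidean algorithm:
  31 = 0·36 + 31
  36 = 1·31 + 5
  31 = 6·5 + 1
  5 = 5·1 + 0
gcd(31,36) = 1
Back-substitution gives: 31·(7) + 36·(-6) = 1
So 31⁻¹ ≡ 7 ≡ 7 (mod 36)
Check: 31 × 7 = 217 ≡ 1 (mod 36) ✓

31⁻¹ ≡ 7 (mod 36)


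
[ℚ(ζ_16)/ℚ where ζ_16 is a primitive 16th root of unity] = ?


[ℚ(ζ_n):ℚ] = deg Φ_n(x) = φ(n). Here φ(16) = 8

[ℚ(ζ_16)/ℚ where ζ_16 is a primitive 16th root of unity] = 8


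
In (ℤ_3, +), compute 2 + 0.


Operation: addition mod 3
2 + 0 = (a + b) mod 3 with a = 2, b = 0

2 + 0 = 2


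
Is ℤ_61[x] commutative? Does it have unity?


ℤ_61 is a field (n prime), so ℤ_61[x] is a commutative integral domain with unity
Commutative: Yes
Integral domain: Yes
Has unity: Yes

ℤ_61[x]: Commutative=Yes, Unity=Yes


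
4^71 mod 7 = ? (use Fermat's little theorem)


Fermat's little theorem: if p is prime and gcd(a,p)=1, then a^(p-1) ≡ 1 (mod p)
p = 7 is prime, gcd(4,7) = 1
Reduce exponent: 71 mod 6 = 5
So 4^71 ≡ 4^5 (mod 7)
4^5 mod 7 = 2

4^71 ≡ 2 (mod 7)


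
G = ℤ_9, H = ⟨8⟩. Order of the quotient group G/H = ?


|⟨8⟩| = n / gcd(8, 9) = 9 / 1 = 9
H is normal (ℤ_9 is abelian).
|G/H| = |G| / |H| = 9 / 9 = 1

|G/H| = 1


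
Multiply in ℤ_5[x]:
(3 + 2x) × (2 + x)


Expand and collect like terms; reduce coefficients mod 5:
x^0: 3·2 = 6 ≡ 1 (mod 5)
x^1: 3·1 + 2·2 = 7 ≡ 2 (mod 5)
x^2: 2·1 = 2 ≡ 2 (mod 5)
Result: 1 + 2x + 2x^2

f · g = 1 + 2x + 2x^2


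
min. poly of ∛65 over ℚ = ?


∛65 satisfies x³ - 65 = 0, irreducible over ℚ (no rational root; 65 is not a perfect cube)

Minimal polynomial: x³ - 65


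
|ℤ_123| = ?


ℤ_n has n elements.

|ℤ_123| = 123


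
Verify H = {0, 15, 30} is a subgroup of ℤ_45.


Subgroup test for H = {0, 15, 30} in (ℤ_45, +):
(1) 0 ∈ H? Yes
(2) Closure: for all a,b ∈ H, (a+b) mod 45 ∈ H? Yes
(3) Inverses: for all a ∈ H, -a mod 45 ∈ H? Yes

Yes, H is a subgroup of ℤ_45


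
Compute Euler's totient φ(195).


Factor n: 195 = 3 × 5 × 13
φ(n) = n · ∏(1 - 1/p) over distinct primes p | n
φ(195) = 195 · (1 - 1/3) · (1 - 1/5) · (1 - 1/13) = 96

φ(195) = 96


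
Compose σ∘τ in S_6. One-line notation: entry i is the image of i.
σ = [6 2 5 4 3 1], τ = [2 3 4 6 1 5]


σ∘τ: apply τ first, then σ
1 →τ 2 →σ 2
2 →τ 3 →σ 5
3 →τ 4 →σ 4
4 →τ 6 →σ 1
5 →τ 1 →σ 6
6 →τ 5 →σ 3

σ∘τ = [2 5 4 1 6 3]


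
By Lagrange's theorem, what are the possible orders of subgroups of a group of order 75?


Lagrange's theorem: |H| divides |G|
|G| = 75
Divisors of 75: 1, 3, 5, 15, 25, 75

Possible subgroup orders: {1, 3, 5, 15, 25, 75}


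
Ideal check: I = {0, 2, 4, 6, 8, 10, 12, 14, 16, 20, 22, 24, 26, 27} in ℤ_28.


Check ideal conditions for I = {0, 2, 4, 6, 8, 10, 12, 14, 16, 20, 22, 24, 26, 27} in ℤ_28:
(1) I is an additive subgroup? No
(2) For r ∈ ℤ_28 and a ∈ I: r·a ∈ I? No  [counterexample: r=3, a=6, r·a mod 28 = 18 ∉ I]

No, I is not an ideal of ℤ_28


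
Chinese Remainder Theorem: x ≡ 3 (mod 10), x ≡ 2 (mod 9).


m₁ = 10, m₂ = 9, gcd = 1, so CRT applies. M = m₁·m₂ = 90
Let M₁ = M/m₁ = 9, M₂ = M/m₂ = 10
Find y₁ ≡ M₁⁻¹ (mod m₁): 9⁻¹ ≡ 9 (mod 10)
Find y₂ ≡ M₂⁻¹ (mod m₂): 10⁻¹ ≡ 1 (mod 9)
x = a₁·M₁·y₁ + a₂·M₂·y₂ = 3·9·9 + 2·10·1 = 263
Reduce mod 90: x ≡ 83
Check: 83 mod 10 = 3 ✓, 83 mod 9 = 2 ✓

x ≡ 83 (mod 90)


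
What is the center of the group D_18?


Z(G) = {g ∈ G | gx = xg for all x ∈ G}
For even n, Z(D_n) = {e, r^(n/2)}: the 180° rotation r^9 commutes with every reflection and rotation

Z(D_18) = {e, r^9}


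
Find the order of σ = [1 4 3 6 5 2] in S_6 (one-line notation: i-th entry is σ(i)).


Cycle decomposition: (2 4 6)
Cycle lengths: 3
Order = lcm(3) = 3

ord(σ) = 3


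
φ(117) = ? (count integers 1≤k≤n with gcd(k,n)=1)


Factor n: 117 = 3^2 × 13
φ(n) = n · ∏(1 - 1/p) over distinct primes p | n
φ(117) = 117 · (1 - 1/3) · (1 - 1/13) = 72

φ(117) = 72


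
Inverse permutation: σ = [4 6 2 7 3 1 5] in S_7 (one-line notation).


To find σ⁻¹, swap domain and range:
σ(1) = 4 → σ⁻¹(4) = 1
σ(2) = 6 → σ⁻¹(6) = 2
σ(3) = 2 → σ⁻¹(2) = 3
σ(4) = 7 → σ⁻¹(7) = 4
σ(5) = 3 → σ⁻¹(3) = 5
σ(6) = 1 → σ⁻¹(1) = 6
σ(7) = 5 → σ⁻¹(5) = 7

σ⁻¹ = [6 3 5 1 7 2 4]


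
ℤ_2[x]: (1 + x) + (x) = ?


Add coefficients mod 2:
x^0: 1 + 0 = 1 (mod 2)
x^1: 1 + 1 = 0 (mod 2)
Result: 1

f + g = 1


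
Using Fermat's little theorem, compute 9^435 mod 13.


Fermat's little theorem: if p is prime and gcd(a,p)=1, then a^(p-1) ≡ 1 (mod p)
p = 13 is prime, gcd(9,13) = 1
Reduce exponent: 435 mod 12 = 3
So 9^435 ≡ 9^3 (mod 13)
9^3 mod 13 = 1

9^435 ≡ 1 (mod 13)


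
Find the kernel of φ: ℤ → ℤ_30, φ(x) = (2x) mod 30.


Kernel = preimage of identity
ker(φ) = {x ∈ ℤ : 2x ≡ 0 (mod 30)}. gcd(2,30) = 2, so 2x ≡ 0 (mod 30) ⟺ x ≡ 0 (mod 30/2 = 15). Hence ker(φ) = 15ℤ

ker(φ) = 15ℤ


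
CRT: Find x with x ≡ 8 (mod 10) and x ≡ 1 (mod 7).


m₁ = 10, m₂ = 7, gcd = 1, so CRT applies. M = m₁·m₂ = 70
Let M₁ = M/m₁ = 7, M₂ = M/m₂ = 10
Find y₁ ≡ M₁⁻¹ (mod m₁): 7⁻¹ ≡ 3 (mod 10)
Find y₂ ≡ M₂⁻¹ (mod m₂): 10⁻¹ ≡ 5 (mod 7)
x = a₁·M₁·y₁ + a₂·M₂·y₂ = 8·7·3 + 1·10·5 = 218
Reduce mod 70: x ≡ 8
Check: 8 mod 10 = 8 ✓, 8 mod 7 = 1 ✓

x ≡ 8 (mod 70)


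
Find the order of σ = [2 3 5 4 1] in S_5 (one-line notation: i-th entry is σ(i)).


Cycle decomposition: (1 2 3 5)
Cycle lengths: 4
Order = lcm(4) = 4

ord(σ) = 4


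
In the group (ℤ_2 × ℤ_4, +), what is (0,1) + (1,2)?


Operation: componentwise addition mod (2, 4)
(0,1) + (1,2) = ((a₁+b₁) mod 2, (a₂+b₂) mod 4) with a = (0,1), b = (1,2)

(0,1) + (1,2) = (1,3)


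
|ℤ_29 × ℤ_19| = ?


|A × B| = |A| · |B|
|ℤ_29 × ℤ_19| = 29 × 19 = 551

|ℤ_29 × ℤ_19| = 551


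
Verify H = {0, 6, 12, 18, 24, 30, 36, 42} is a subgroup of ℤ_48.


Subgroup test for H = {0, 6, 12, 18, 24, 30, 36, 42} in (ℤ_48, +):
(1) 0 ∈ H? Yes
(2) Closure: for all a,b ∈ H, (a+b) mod 48 ∈ H? Yes
(3) Inverses: for all a ∈ H, -a mod 48 ∈ H? Yes

Yes, H is a subgroup of ℤ_48


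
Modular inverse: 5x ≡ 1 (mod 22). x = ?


Use the extended Euclidean algorithm to write 1 = 5·s + 22·t; then s mod 22 is the inverse.
Euclidean algorithm:
  5 = 0·22 + 5
  22 = 4·5 + 2
  5 = 2·2 + 1
  2 = 2·1 + 0
gcd(5,22) = 1
Back-substitution gives: 5·(9) + 22·(-2) = 1
So 5⁻¹ ≡ 9 ≡ 9 (mod 22)
Check: 5 × 9 = 45 ≡ 1 (mod 22) ✓

5⁻¹ ≡ 9 (mod 22)


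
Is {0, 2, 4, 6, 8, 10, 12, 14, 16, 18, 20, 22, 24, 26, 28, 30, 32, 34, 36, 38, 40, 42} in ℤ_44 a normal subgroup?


H = {0, 2, 4, 6, 8, 10, 12, 14, 16, 18, 20, 22, 24, 26, 28, 30, 32, 34, 36, 38, 40, 42} in ℤ_44
ℤ_44 is abelian; every subgroup of an abelian group is normal

Yes, normal subgroup


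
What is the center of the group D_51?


Z(G) = {g ∈ G | gx = xg for all x ∈ G}
For odd n, Z(D_n) = {e}: no nontrivial rotation commutes with all reflections

Z(D_51) = {e}


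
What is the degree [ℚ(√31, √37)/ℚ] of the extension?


[ℚ(√31,√37):ℚ] = [ℚ(√31,√37):ℚ(√31)]·[ℚ(√31):ℚ] = 2·2 = 4

[ℚ(√31, √37)/ℚ] = 4


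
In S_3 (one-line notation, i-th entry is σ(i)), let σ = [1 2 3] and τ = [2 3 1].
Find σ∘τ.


σ∘τ: apply τ first, then σ
1 →τ 2 →σ 2
2 →τ 3 →σ 3
3 →τ 1 →σ 1

σ∘τ = [2 3 1]


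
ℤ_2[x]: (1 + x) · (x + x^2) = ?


Expand and collect like terms; reduce coefficients mod 2:
x^0: 1·0 = 0 ≡ 0 (mod 2)
x^1: 1·1 + 1·0 = 1 ≡ 1 (mod 2)
x^2: 1·1 + 1·1 = 2 ≡ 0 (mod 2)
x^3: 1·1 = 1 ≡ 1 (mod 2)
Result: x + x^3

f · g = x + x^3


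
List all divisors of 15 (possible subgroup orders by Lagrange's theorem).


Lagrange's theorem: |H| divides |G|
|G| = 15
Divisors of 15: 1, 3, 5, 15

Possible subgroup orders: {1, 3, 5, 15}


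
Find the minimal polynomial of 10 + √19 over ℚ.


Let α = 10 + √19. Then α - 10 = √19, so (α - 10)² = 19, giving α² - 20α + 81 = 0. Degree 2 and α ∉ ℚ, so this is the minimal polynomial.

Minimal polynomial: x² - 20x + 81


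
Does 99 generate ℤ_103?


g generates ℤ_n iff gcd(g, n) = 1
gcd(99, 103) = 1
Since gcd = 1, 99 is a generator.

Yes, 99 generates ℤ_103


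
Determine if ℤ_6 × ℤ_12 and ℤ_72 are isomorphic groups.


Comparing ℤ_6 × ℤ_12 and ℤ_72:
gcd(6,12) = 6 ≠ 1. Max element order in ℤ_6×ℤ_12 is lcm(6,12) = 12 < 72, so it has no element of order 72

No, ℤ_6 × ℤ_12 ≇ ℤ_72


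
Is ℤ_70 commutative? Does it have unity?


ℤ_70 is a commutative ring with unity 1; 70 = 2×35 is composite, so 2·35 ≡ 0 gives zero divisors (not an integral domain)
Commutative: Yes
Integral domain: No
Has unity: Yes

ℤ_70: Commutative=Yes, Unity=Yes


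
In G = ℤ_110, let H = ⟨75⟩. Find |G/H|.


|⟨75⟩| = n / gcd(75, 110) = 110 / 5 = 22
H is normal (ℤ_110 is abelian).
|G/H| = |G| / |H| = 110 / 22 = 5

|G/H| = 5


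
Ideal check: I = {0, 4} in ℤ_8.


Check ideal conditions for I = {0, 4} in ℤ_8:
(1) I is an additive subgroup? Yes
(2) For r ∈ ℤ_8 and a ∈ I: r·a ∈ I? Yes

Yes, I is an ideal of ℤ_8


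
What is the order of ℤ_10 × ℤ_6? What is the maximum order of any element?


|ℤ_10 × ℤ_6| = 10 × 6 = 60
Max element order = lcm(10,6) = 30
Cyclic? No (gcd=2)

|ℤ_10×ℤ_6| = 60, max element order = 30


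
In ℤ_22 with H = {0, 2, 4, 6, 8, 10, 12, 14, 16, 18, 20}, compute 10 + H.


10 + H = {10 + h (mod 22) : h ∈ H}
10+0=10, 10+2=12, 10+4=14, 10+6=16, 10+8=18, 10+10=20, 10+12=0, 10+14=2, 10+16=4, 10+18=6, 10+20=8
10 + H = {0, 2, 4, 6, 8, 10, 12, 14, 16, 18, 20} = 0 + H

10 + H = {0, 2, 4, 6, 8, 10, 12, 14, 16, 18, 20}


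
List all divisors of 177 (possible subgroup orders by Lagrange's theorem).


Lagrange's theorem: |H| divides |G|
|G| = 177
Divisors of 177: 1, 3, 59, 177

Possible subgroup orders: {1, 3, 59, 177}


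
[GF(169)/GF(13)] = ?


GF(169) = GF(13^2), so the extension degree is 2

[GF(169)/GF(13)] = 2
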